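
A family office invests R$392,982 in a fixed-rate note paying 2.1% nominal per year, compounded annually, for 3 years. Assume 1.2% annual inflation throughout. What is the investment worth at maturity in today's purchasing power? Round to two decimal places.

Nominal value at maturity: R$392,982 × (1 + 2.1%)^3 ≈ R$418,263.42.
Price-level factor over 3 years: (1 + 1.2%)^3 = 1.036433728.
The maturity value deflated by that factor is the answer in today's purchasing power.

R$403,560.22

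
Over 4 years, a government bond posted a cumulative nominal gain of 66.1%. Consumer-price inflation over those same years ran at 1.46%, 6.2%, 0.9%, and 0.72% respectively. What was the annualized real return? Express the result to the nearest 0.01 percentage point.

Cumulative inflation factor: 1.0146 × 1.062 × 1.009 × 1.0072 ≈ 1.09503.
Nominal growth factor: 1.66100. Real growth factor = 1.66100 / 1.09503 ≈ 1.51685.
Annualized: 1.51685^(1/4) − 1 ≈ 0.10978.

10.98%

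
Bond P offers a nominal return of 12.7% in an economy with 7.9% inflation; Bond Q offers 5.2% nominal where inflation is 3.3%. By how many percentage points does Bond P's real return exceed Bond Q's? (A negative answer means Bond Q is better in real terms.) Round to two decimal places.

2.61

Bond P real return: 1.127/1.079 − 1 = 4.449%.
Bond Q real return: 1.052/1.033 − 1 = 1.839%.
Difference: 4.449 − 1.839 = 2.610 pp.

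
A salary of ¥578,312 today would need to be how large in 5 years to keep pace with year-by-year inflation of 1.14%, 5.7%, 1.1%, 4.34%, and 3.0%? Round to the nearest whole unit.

Cumulative price-level factor: 1.0114 × 1.057 × 1.011 × 1.0434 × 1.030 ≈ 1.1615479677.
The nominal amount required is ¥578,312 scaled up by that factor.

¥671,737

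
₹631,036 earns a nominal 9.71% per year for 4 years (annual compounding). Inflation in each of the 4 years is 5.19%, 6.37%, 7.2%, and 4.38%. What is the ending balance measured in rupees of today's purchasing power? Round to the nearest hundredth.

₹730,185.67

Nominal value at maturity: ₹631,036 × (1 + 9.71%)^4 ≈ ₹914,195.33.
Price-level factor over 4 years: 1.0519 × 1.0637 × 1.072 × 1.0438 ≈ 1.2520039303.
The maturity value deflated by that factor is the answer in today's purchasing power.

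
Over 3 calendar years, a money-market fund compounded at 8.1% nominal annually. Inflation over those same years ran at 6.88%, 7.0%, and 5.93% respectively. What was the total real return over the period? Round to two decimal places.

4.27%

Cumulative inflation factor: 1.0688 × 1.070 × 1.0593 ≈ 1.21143.
Nominal growth factor: 1.26321. Real growth factor = 1.26321 / 1.21143 ≈ 1.04274.
Total real return ≈ 4.2744%.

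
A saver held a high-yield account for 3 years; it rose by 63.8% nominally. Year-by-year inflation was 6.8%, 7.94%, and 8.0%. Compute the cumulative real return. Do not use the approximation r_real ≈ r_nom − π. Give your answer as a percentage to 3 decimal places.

Cumulative inflation factor: 1.068 × 1.0794 × 1.080 ≈ 1.24502.
Nominal growth factor: 1.63800. Real growth factor = 1.63800 / 1.24502 ≈ 1.31564.
Total real return ≈ 31.5638%.

31.564%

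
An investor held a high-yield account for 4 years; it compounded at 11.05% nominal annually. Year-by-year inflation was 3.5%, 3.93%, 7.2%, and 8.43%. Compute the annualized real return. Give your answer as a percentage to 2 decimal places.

5.02%

Cumulative inflation factor: 1.035 × 1.0393 × 1.072 × 1.0843 ≈ 1.25033.
Nominal growth factor: 1.52081. Real growth factor = 1.52081 / 1.25033 ≈ 1.21632.
Annualized: 1.21632^(1/4) − 1 ≈ 0.05018.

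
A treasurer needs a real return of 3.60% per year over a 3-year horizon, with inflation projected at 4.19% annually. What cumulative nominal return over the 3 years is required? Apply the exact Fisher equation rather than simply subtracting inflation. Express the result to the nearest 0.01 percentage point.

25.76%

Required annual nominal rate: (1+3.60%)(1+4.19%) − 1 = 7.94084%.
Cumulative over 3 years: (1 + 0.0794084)^3 − 1 ≈ 0.25764.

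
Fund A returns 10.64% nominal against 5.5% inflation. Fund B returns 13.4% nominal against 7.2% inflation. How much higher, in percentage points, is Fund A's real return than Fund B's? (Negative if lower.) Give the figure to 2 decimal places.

-0.91

Fund A real return: 1.1064/1.055 − 1 = 4.872%.
Fund B real return: 1.134/1.072 − 1 = 5.784%.
Difference: 4.872 − 5.784 = -0.912 pp.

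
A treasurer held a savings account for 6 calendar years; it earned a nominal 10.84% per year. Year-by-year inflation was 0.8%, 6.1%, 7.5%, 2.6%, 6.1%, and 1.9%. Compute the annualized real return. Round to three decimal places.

6.437%

Cumulative inflation factor: 1.008 × 1.061 × 1.075 × 1.026 × 1.061 × 1.019 ≈ 1.27533.
Nominal growth factor: 1.85430. Real growth factor = 1.85430 / 1.27533 ≈ 1.45398.
Annualized: 1.45398^(1/6) − 1 ≈ 0.06437.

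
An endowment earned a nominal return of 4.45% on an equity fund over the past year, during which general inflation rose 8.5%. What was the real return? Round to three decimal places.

Real return via the Fisher equation: (1 + 4.45%)/(1 + 8.5%) − 1 = 1.0445/1.085 − 1 ≈ -0.03733.

-3.733%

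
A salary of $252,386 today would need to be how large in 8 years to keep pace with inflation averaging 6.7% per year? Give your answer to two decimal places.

$424,014.41

Cumulative price-level factor: (1+6.7%)^8 ≈ 1.6800234952.
The nominal amount required is $252,386 scaled up by that factor.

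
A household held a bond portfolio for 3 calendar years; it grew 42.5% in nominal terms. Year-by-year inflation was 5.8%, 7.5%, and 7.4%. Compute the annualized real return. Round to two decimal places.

Cumulative inflation factor: 1.058 × 1.075 × 1.074 ≈ 1.22151.
Nominal growth factor: 1.42500. Real growth factor = 1.42500 / 1.22151 ≈ 1.16659.
Annualized: 1.16659^(1/3) − 1 ≈ 0.05270.

5.27%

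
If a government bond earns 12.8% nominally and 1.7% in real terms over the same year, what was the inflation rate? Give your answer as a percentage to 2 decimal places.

From (1+r_nom) = (1+r_real)(1+π), we get 1+π = (1 + 12.8%)/(1 + 1.7%) = 1.128/1.017 ≈ 1.10914.
So π ≈ 10.9145%.

10.91%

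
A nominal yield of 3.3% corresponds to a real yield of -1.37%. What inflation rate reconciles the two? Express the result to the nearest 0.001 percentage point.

4.735%

From (1+r_nom) = (1+r_real)(1+π), we get 1+π = (1 + 3.3%)/(1 − 1.37%) = 1.033/0.9863 ≈ 1.04735.
So π ≈ 4.7349%.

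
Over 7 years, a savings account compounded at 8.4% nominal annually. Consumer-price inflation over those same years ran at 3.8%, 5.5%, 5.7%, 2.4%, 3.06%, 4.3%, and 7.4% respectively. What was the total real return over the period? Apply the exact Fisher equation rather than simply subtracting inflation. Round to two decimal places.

Cumulative inflation factor: 1.038 × 1.055 × 1.057 × 1.024 × 1.0306 × 1.043 × 1.074 ≈ 1.36837.
Nominal growth factor: 1.75875. Real growth factor = 1.75875 / 1.36837 ≈ 1.28529.
Total real return ≈ 28.5291%.

28.53%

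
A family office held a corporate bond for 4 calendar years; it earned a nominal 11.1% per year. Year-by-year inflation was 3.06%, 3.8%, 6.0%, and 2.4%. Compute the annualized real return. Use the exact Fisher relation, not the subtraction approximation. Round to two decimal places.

7.03%

Cumulative inflation factor: 1.0306 × 1.038 × 1.060 × 1.024 ≈ 1.16116.
Nominal growth factor: 1.52355. Real growth factor = 1.52355 / 1.16116 ≈ 1.31209.
Annualized: 1.31209^(1/4) − 1 ≈ 0.07026.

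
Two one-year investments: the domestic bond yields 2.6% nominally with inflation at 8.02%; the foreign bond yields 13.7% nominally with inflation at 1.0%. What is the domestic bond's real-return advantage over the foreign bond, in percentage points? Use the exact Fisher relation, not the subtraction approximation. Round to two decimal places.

-17.59

The domestic bond real return: 1.026/1.0802 − 1 = -5.018%.
The foreign bond real return: 1.137/1.010 − 1 = 12.574%.
Difference: -5.018 − 12.574 = -17.592 pp.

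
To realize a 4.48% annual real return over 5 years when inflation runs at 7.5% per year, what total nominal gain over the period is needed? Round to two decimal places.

Required annual nominal rate: (1+4.48%)(1+7.5%) − 1 = 12.316%.
Cumulative over 5 years: (1 + 0.12316)^5 − 1 ≈ 0.78734.

78.73%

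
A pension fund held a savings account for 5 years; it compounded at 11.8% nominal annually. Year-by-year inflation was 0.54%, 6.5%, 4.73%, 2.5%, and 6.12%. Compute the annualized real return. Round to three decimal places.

Cumulative inflation factor: 1.0054 × 1.065 × 1.0473 × 1.025 × 1.0612 ≈ 1.21978.
Nominal growth factor: 1.74666. Real growth factor = 1.74666 / 1.21978 ≈ 1.43195.
Annualized: 1.43195^(1/5) − 1 ≈ 0.07445.

7.445%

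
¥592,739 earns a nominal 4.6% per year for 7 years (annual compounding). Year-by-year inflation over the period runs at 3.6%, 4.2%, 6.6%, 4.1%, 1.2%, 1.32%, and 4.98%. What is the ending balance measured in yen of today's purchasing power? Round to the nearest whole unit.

Nominal value at maturity: ¥592,739 × (1 + 4.6%)^7 ≈ ¥812,055.
Price-level factor over 7 years: 1.036 × 1.042 × 1.066 × 1.041 × 1.012 × 1.0132 × 1.0498 ≈ 1.2894890858.
The maturity value deflated by that factor is the answer in today's purchasing power.

¥629,749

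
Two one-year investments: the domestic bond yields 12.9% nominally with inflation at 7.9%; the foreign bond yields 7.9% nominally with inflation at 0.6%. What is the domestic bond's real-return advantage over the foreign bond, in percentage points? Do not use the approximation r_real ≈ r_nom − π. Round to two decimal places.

The domestic bond real return: 1.129/1.079 − 1 = 4.634%.
The foreign bond real return: 1.079/1.006 − 1 = 7.256%.
Difference: 4.634 − 7.256 = -2.622 pp.

-2.62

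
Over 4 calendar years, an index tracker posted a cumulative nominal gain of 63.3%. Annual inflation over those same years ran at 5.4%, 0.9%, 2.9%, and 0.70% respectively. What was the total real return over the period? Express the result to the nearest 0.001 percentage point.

Cumulative inflation factor: 1.054 × 1.009 × 1.029 × 1.0070 ≈ 1.10199.
Nominal growth factor: 1.63300. Real growth factor = 1.63300 / 1.10199 ≈ 1.48187.
Total real return ≈ 48.1868%.

48.187%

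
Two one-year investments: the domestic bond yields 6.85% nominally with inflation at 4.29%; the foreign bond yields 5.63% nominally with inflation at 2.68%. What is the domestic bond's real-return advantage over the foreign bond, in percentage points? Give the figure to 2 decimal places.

The domestic bond real return: 1.0685/1.0429 − 1 = 2.455%.
The foreign bond real return: 1.0563/1.0268 − 1 = 2.873%.
Difference: 2.455 − 2.873 = -0.418 pp.

-0.42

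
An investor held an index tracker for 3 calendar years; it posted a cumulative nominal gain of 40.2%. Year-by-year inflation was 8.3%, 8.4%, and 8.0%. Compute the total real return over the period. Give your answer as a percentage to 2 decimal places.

10.58%

Cumulative inflation factor: 1.083 × 1.084 × 1.080 ≈ 1.26789.
Nominal growth factor: 1.40200. Real growth factor = 1.40200 / 1.26789 ≈ 1.10577.
Total real return ≈ 10.5774%.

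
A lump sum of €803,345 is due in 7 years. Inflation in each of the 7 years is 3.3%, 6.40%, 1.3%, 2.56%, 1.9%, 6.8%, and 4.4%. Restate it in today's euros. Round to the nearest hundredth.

Price-level factor over 7 years: 1.033 × 1.0640 × 1.013 × 1.0256 × 1.019 × 1.068 × 1.044 ≈ 1.2974043281.
Purchasing power today: €803,345 divided by that factor.

€619,194.02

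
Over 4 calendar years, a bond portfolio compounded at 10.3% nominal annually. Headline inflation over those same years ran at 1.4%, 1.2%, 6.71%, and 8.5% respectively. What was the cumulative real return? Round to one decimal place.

24.6%

Cumulative inflation factor: 1.014 × 1.012 × 1.0671 × 1.085 ≈ 1.18810.
Nominal growth factor: 1.48014. Real growth factor = 1.48014 / 1.18810 ≈ 1.24580.
Total real return ≈ 24.5801%.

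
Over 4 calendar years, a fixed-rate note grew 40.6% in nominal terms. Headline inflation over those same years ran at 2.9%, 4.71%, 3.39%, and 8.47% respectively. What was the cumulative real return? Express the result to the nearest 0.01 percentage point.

Cumulative inflation factor: 1.029 × 1.0471 × 1.0339 × 1.0847 ≈ 1.20835.
Nominal growth factor: 1.40600. Real growth factor = 1.40600 / 1.20835 ≈ 1.16357.
Total real return ≈ 16.3573%.

16.36%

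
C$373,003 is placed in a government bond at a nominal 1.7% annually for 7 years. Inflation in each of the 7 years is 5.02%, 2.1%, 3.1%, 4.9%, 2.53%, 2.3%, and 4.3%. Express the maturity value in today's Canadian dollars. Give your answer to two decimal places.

Nominal value at maturity: C$373,003 × (1 + 1.7%)^7 ≈ C$419,719.35.
Price-level factor over 7 years: 1.0502 × 1.021 × 1.031 × 1.049 × 1.0253 × 1.023 × 1.043 ≈ 1.2686528780.
Dividing the nominal maturity value by the price-level factor gives the value in today's money.

C$330,838.61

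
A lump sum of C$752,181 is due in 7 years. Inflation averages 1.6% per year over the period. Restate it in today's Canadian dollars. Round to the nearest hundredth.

Price-level factor over 7 years: (1 + 1.6%)^7 ≈ 1.1175216759.
Purchasing power today: C$752,181 divided by that factor.

C$673,079.56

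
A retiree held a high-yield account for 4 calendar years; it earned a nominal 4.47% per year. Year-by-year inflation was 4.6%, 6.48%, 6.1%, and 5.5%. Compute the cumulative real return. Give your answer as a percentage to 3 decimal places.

-4.457%

Cumulative inflation factor: 1.046 × 1.0648 × 1.061 × 1.055 ≈ 1.24672.
Nominal growth factor: 1.19115. Real growth factor = 1.19115 / 1.24672 ≈ 0.95543.
Total real return ≈ -4.4570%.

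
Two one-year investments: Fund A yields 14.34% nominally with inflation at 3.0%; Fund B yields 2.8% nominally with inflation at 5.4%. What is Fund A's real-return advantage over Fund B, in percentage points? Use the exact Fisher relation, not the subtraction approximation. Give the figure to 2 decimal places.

13.48

Fund A real return: 1.1434/1.030 − 1 = 11.010%.
Fund B real return: 1.028/1.054 − 1 = -2.467%.
Difference: 11.010 − (-2.467) = 13.477 pp.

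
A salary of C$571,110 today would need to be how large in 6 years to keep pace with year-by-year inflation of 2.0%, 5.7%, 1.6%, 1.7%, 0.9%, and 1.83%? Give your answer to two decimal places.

Cumulative price-level factor: 1.020 × 1.057 × 1.016 × 1.017 × 1.009 × 1.0183 ≈ 1.1446078760.
The nominal amount required is C$571,110 scaled up by that factor.

C$653,697.00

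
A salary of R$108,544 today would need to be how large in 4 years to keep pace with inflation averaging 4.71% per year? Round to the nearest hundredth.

R$130,484.36

Cumulative price-level factor: (1+4.71%)^4 ≈ 1.2021333298.
The nominal amount required is R$108,544 scaled up by that factor.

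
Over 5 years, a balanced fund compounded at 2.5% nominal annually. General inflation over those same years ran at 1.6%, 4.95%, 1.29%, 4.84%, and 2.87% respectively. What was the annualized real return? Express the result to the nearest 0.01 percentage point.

Cumulative inflation factor: 1.016 × 1.0495 × 1.0129 × 1.0484 × 1.0287 ≈ 1.16482.
Nominal growth factor: 1.13141. Real growth factor = 1.13141 / 1.16482 ≈ 0.97132.
Annualized: 0.97132^(1/5) − 1 ≈ -0.00580.

-0.58%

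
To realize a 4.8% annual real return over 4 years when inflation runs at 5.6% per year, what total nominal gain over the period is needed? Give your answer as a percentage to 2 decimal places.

Required annual nominal rate: (1+4.8%)(1+5.6%) − 1 = 10.6688%.
Cumulative over 4 years: (1 + 0.106688)^4 − 1 ≈ 0.50003.

50.00%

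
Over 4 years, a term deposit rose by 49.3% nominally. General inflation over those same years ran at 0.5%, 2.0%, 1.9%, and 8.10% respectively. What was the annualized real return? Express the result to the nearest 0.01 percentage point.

Cumulative inflation factor: 1.005 × 1.020 × 1.019 × 1.0810 ≈ 1.12919.
Nominal growth factor: 1.49300. Real growth factor = 1.49300 / 1.12919 ≈ 1.32219.
Annualized: 1.32219^(1/4) − 1 ≈ 0.07232.

7.23%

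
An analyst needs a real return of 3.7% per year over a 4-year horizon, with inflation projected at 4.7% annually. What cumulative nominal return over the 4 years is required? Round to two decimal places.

Required annual nominal rate: (1+3.7%)(1+4.7%) − 1 = 8.5739%.
Cumulative over 4 years: (1 + 0.085739)^4 − 1 ≈ 0.38964.

38.96%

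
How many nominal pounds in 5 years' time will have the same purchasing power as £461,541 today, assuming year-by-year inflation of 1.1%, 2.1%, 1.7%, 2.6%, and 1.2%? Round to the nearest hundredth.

£503,078.79

Cumulative price-level factor: 1.011 × 1.021 × 1.017 × 1.026 × 1.012 ≈ 1.0899980573.
The nominal amount required is £461,541 scaled up by that factor.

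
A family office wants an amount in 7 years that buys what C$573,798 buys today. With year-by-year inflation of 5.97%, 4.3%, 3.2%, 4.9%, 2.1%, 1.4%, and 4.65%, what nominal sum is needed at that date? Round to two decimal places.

C$743,848.32

Cumulative price-level factor: 1.0597 × 1.043 × 1.032 × 1.049 × 1.021 × 1.014 × 1.0465 ≈ 1.2963592116.
Multiplying C$573,798 by the price-level factor gives the future nominal sum.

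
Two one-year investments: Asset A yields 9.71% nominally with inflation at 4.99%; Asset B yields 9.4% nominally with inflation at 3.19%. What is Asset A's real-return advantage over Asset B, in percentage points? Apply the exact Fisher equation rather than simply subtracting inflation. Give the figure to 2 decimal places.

-1.52

Asset A real return: 1.0971/1.0499 − 1 = 4.496%.
Asset B real return: 1.094/1.0319 − 1 = 6.018%.
Difference: 4.496 − 6.018 = -1.522 pp.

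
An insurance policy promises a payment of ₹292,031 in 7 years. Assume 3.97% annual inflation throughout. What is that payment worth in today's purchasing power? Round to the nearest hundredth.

Price-level factor over 7 years: (1 + 3.97%)^7 ≈ 1.3132769077.
Purchasing power today: ₹292,031 divided by that factor.

₹222,368.18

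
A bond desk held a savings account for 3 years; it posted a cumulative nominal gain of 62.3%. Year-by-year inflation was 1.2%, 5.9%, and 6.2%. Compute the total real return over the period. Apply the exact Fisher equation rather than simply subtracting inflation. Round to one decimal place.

42.6%

Cumulative inflation factor: 1.012 × 1.059 × 1.062 ≈ 1.13815.
Nominal growth factor: 1.62300. Real growth factor = 1.62300 / 1.13815 ≈ 1.42599.
Total real return ≈ 42.5993%.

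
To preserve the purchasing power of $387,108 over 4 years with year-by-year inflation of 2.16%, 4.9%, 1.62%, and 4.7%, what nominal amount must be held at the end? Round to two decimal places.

$441,381.77

Cumulative price-level factor: 1.0216 × 1.049 × 1.0162 × 1.047 ≈ 1.1402031716.
The nominal amount required is $387,108 scaled up by that factor.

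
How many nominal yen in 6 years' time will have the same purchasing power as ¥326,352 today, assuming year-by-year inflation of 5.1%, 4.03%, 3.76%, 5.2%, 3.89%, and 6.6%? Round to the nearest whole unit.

¥431,344

Cumulative price-level factor: 1.051 × 1.0403 × 1.0376 × 1.052 × 1.0389 × 1.066 ≈ 1.3217154552.
The nominal amount required is ¥326,352 scaled up by that factor.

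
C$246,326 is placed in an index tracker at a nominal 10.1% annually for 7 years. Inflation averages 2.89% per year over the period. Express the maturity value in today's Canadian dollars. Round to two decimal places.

Nominal value at maturity: C$246,326 × (1 + 10.1%)^7 ≈ C$483,082.70.
Price-level factor over 7 years: (1 + 2.89%)^7 ≈ 1.2207090675.
Dividing the nominal maturity value by the price-level factor gives the value in today's money.

C$395,739.42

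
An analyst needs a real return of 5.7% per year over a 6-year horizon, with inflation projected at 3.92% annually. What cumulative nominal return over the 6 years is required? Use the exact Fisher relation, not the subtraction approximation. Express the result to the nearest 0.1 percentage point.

75.6%

Required annual nominal rate: (1+5.7%)(1+3.92%) − 1 = 9.84344%.
Cumulative over 6 years: (1 + 0.0984344)^6 − 1 ≈ 0.75649.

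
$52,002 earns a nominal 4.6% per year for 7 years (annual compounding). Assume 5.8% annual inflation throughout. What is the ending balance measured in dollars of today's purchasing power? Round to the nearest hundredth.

$48,011.16

Nominal value at maturity: $52,002 × (1 + 4.6%)^7 ≈ $71,242.94.
Price-level factor over 7 years: (1 + 5.8%)^7 ≈ 1.4838830495.
The maturity value deflated by that factor is the answer in today's purchasing power.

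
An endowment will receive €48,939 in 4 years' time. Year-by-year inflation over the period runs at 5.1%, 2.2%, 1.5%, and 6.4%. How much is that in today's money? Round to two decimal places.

Price-level factor over 4 years: 1.051 × 1.022 × 1.015 × 1.064 ≈ 1.1600087951.
Purchasing power today: €48,939 divided by that factor.

€42,188.47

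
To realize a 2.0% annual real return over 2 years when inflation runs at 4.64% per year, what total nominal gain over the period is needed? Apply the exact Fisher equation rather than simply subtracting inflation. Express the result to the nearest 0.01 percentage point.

13.92%

Required annual nominal rate: (1+2.0%)(1+4.64%) − 1 = 6.7328%.
Cumulative over 2 years: (1 + 0.067328)^2 − 1 ≈ 0.13919.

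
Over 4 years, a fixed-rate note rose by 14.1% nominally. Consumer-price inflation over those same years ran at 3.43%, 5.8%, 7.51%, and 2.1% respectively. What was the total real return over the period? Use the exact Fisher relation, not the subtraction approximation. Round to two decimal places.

Cumulative inflation factor: 1.0343 × 1.058 × 1.0751 × 1.021 ≈ 1.20118.
Nominal growth factor: 1.14100. Real growth factor = 1.14100 / 1.20118 ≈ 0.94990.
Total real return ≈ -5.0098%.

-5.01%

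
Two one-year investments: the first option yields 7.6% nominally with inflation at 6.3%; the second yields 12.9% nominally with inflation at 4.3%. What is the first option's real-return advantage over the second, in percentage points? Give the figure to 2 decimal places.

-7.02

The first option real return: 1.076/1.063 − 1 = 1.223%.
The second real return: 1.129/1.043 − 1 = 8.245%.
Difference: 1.223 − 8.245 = -7.022 pp.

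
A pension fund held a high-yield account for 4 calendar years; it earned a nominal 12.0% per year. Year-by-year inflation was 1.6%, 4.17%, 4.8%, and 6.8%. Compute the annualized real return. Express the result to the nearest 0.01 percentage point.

Cumulative inflation factor: 1.016 × 1.0417 × 1.048 × 1.068 ≈ 1.18459.
Nominal growth factor: 1.57352. Real growth factor = 1.57352 / 1.18459 ≈ 1.32832.
Annualized: 1.32832^(1/4) − 1 ≈ 0.07356.

7.36%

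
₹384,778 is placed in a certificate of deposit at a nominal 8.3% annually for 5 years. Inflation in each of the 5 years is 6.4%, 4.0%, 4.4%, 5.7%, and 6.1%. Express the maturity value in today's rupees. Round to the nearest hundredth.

Nominal value at maturity: ₹384,778 × (1 + 8.3%)^5 ≈ ₹573,261.16.
Price-level factor over 5 years: 1.064 × 1.040 × 1.044 × 1.057 × 1.061 ≈ 1.2955847790.
The maturity value deflated by that factor is the answer in today's purchasing power.

₹442,472.90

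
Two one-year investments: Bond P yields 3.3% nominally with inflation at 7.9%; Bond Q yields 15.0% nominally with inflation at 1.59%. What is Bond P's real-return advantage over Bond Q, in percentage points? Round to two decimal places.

-17.46

Bond P real return: 1.033/1.079 − 1 = -4.263%.
Bond Q real return: 1.150/1.0159 − 1 = 13.200%.
Difference: -4.263 − 13.200 = -17.463 pp.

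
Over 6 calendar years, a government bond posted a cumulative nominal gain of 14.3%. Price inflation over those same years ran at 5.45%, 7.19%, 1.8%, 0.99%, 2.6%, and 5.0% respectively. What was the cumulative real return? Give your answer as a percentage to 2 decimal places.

Cumulative inflation factor: 1.0545 × 1.0719 × 1.018 × 1.0099 × 1.026 × 1.050 ≈ 1.25188.
Nominal growth factor: 1.14300. Real growth factor = 1.14300 / 1.25188 ≈ 0.91302.
Total real return ≈ -8.6975%.

-8.70%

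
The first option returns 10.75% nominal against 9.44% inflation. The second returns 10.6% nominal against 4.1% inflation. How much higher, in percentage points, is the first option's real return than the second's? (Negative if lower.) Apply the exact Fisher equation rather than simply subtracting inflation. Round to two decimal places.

-5.05

The first option real return: 1.1075/1.0944 − 1 = 1.197%.
The second real return: 1.106/1.041 − 1 = 6.244%.
Difference: 1.197 − 6.244 = -5.047 pp.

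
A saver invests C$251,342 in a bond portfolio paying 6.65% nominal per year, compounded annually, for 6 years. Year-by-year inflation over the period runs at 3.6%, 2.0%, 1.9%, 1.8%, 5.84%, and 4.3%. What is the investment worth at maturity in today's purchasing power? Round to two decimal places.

C$305,642.82

Nominal value at maturity: C$251,342 × (1 + 6.65%)^6 ≈ C$369,853.92.
Price-level factor over 6 years: 1.036 × 1.020 × 1.019 × 1.018 × 1.0584 × 1.043 ≈ 1.2100854214.
The maturity value deflated by that factor is the answer in today's purchasing power.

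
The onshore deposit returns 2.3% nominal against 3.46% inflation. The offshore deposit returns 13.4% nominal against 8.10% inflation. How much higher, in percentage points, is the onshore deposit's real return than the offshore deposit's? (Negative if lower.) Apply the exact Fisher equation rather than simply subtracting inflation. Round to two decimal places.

-6.02

The onshore deposit real return: 1.023/1.0346 − 1 = -1.121%.
The offshore deposit real return: 1.134/1.0810 − 1 = 4.903%.
Difference: -1.121 − 4.903 = -6.024 pp.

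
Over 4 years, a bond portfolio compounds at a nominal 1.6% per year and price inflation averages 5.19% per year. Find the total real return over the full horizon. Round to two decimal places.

The annual real rate is (1+1.6%)/(1+5.19%) − 1 = -3.4129%.
Compounded over 4 years: (1 + -0.034129)^4 − 1 ≈ -0.12968.

-12.97%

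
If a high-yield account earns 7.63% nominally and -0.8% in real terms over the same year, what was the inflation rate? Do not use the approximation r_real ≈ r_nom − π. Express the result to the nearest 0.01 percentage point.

From (1+r_nom) = (1+r_real)(1+π), we get 1+π = (1 + 7.63%)/(1 − 0.8%) = 1.0763/0.992 ≈ 1.08498.
So π ≈ 8.4980%.

8.50%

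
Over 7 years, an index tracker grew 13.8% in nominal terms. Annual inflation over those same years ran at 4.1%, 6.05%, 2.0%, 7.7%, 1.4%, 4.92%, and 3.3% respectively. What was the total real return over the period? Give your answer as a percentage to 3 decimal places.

Cumulative inflation factor: 1.041 × 1.0605 × 1.020 × 1.077 × 1.014 × 1.0492 × 1.033 ≈ 1.33283.
Nominal growth factor: 1.13800. Real growth factor = 1.13800 / 1.33283 ≈ 0.85382.
Total real return ≈ -14.6176%.

-14.618%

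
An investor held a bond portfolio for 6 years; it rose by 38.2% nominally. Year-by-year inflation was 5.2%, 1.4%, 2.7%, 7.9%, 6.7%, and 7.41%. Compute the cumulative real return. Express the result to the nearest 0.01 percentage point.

2.01%

Cumulative inflation factor: 1.052 × 1.014 × 1.027 × 1.079 × 1.067 × 1.0741 ≈ 1.35474.
Nominal growth factor: 1.38200. Real growth factor = 1.38200 / 1.35474 ≈ 1.02012.
Total real return ≈ 2.0125%.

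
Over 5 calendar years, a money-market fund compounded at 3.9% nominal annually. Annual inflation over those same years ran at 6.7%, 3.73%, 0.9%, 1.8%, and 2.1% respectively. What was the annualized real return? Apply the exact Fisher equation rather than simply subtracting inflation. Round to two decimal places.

0.85%

Cumulative inflation factor: 1.067 × 1.0373 × 1.009 × 1.018 × 1.021 ≈ 1.16074.
Nominal growth factor: 1.21081. Real growth factor = 1.21081 / 1.16074 ≈ 1.04314.
Annualized: 1.04314^(1/5) − 1 ≈ 0.00848.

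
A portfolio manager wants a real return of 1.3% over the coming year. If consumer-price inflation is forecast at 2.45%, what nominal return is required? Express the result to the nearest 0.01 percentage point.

By the Fisher equation, 1 + r_nom = (1 + 1.3%)(1 + 2.45%) = 1.013 × 1.0245 = 1.0378185.
So r_nom = 3.78185%.

3.78%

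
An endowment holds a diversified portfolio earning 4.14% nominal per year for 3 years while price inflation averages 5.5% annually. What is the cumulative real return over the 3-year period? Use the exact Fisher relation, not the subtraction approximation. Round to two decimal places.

The annual real rate is (1+4.14%)/(1+5.5%) − 1 = -1.2891%.
Compounded over 3 years: (1 + -0.012891)^3 − 1 ≈ -0.03818.

-3.82%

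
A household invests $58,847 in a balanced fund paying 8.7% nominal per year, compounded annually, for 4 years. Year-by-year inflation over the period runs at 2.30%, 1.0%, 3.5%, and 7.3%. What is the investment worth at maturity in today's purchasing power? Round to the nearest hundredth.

$71,598.75

Nominal value at maturity: $58,847 × (1 + 8.7%)^4 ≈ $82,156.61.
Price-level factor over 4 years: 1.0230 × 1.010 × 1.035 × 1.073 ≈ 1.1474587427.
The maturity value deflated by that factor is the answer in today's purchasing power.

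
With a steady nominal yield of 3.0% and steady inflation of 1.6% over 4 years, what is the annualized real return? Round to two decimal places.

1.38%

With constant rates the annual real return is the same each year: (1+3.0%)/(1+1.6%) − 1 = 0.01378.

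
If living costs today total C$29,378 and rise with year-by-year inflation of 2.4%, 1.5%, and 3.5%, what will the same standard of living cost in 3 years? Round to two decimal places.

C$31,603.02

Cumulative price-level factor: 1.024 × 1.015 × 1.035 = 1.0757376.
Multiplying C$29,378 by the price-level factor gives the future nominal sum.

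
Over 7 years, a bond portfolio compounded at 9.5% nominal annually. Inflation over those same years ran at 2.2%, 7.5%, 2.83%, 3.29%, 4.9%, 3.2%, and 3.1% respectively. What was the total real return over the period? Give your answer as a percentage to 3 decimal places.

Cumulative inflation factor: 1.022 × 1.075 × 1.0283 × 1.0329 × 1.049 × 1.032 × 1.031 ≈ 1.30242.
Nominal growth factor: 1.88755. Real growth factor = 1.88755 / 1.30242 ≈ 1.44926.
Total real return ≈ 44.9264%.

44.926%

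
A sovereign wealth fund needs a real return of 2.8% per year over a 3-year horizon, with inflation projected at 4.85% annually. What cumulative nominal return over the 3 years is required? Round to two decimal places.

25.22%

Required annual nominal rate: (1+2.8%)(1+4.85%) − 1 = 7.7858%.
Cumulative over 3 years: (1 + 0.077858)^3 − 1 ≈ 0.25223.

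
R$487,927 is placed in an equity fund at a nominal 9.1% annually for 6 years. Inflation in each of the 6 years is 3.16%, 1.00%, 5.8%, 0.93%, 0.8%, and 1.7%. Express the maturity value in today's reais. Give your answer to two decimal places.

Nominal value at maturity: R$487,927 × (1 + 9.1%)^6 ≈ R$822,817.19.
Price-level factor over 6 years: 1.0316 × 1.0100 × 1.058 × 1.0093 × 1.008 × 1.017 ≈ 1.1405652437.
The maturity value deflated by that factor is the answer in today's purchasing power.

R$721,411.77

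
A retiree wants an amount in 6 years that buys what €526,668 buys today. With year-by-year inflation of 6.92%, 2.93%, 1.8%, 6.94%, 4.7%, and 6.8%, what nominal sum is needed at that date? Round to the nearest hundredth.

€705,575.91

Cumulative price-level factor: 1.0692 × 1.0293 × 1.018 × 1.0694 × 1.047 × 1.068 ≈ 1.3396977099.
Multiplying €526,668 by the price-level factor gives the future nominal sum.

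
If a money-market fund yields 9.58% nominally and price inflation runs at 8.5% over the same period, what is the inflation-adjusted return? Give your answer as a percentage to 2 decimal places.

1.00%

Real return via the Fisher equation: (1 + 9.58%)/(1 + 8.5%) − 1 = 1.0958/1.085 − 1 ≈ 0.00995.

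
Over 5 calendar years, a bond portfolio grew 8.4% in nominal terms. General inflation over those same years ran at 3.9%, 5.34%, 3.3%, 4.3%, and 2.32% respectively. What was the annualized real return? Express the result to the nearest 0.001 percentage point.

-2.120%

Cumulative inflation factor: 1.039 × 1.0534 × 1.033 × 1.043 × 1.0232 ≈ 1.20657.
Nominal growth factor: 1.08400. Real growth factor = 1.08400 / 1.20657 ≈ 0.89841.
Annualized: 0.89841^(1/5) − 1 ≈ -0.02120.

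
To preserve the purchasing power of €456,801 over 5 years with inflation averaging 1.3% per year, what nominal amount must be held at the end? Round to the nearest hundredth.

Cumulative price-level factor: (1+1.3%)^5 ≈ 1.0667121132.
The nominal amount required is €456,801 scaled up by that factor.

€487,275.16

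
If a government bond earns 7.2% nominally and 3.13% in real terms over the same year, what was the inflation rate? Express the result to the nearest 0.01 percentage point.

3.95%

From (1+r_nom) = (1+r_real)(1+π), we get 1+π = (1 + 7.2%)/(1 + 3.13%) = 1.072/1.0313 ≈ 1.03946.
So π ≈ 3.9465%.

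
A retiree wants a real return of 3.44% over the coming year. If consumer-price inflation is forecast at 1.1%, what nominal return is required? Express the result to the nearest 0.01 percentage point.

By the Fisher equation, 1 + r_nom = (1 + 3.44%)(1 + 1.1%) = 1.0344 × 1.011 = 1.0457784.
So r_nom = 4.57784%.

4.58%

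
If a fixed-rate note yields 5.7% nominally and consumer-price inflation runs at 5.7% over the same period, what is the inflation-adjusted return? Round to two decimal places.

Real return via the Fisher equation: (1 + 5.7%)/(1 + 5.7%) − 1 = 1.057/1.057 − 1 ≈ 0.00000.

0.00%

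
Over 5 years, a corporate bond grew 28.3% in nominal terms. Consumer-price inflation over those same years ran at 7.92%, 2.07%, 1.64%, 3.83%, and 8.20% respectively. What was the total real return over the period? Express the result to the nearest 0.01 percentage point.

Cumulative inflation factor: 1.0792 × 1.0207 × 1.0164 × 1.0383 × 1.0820 ≈ 1.25781.
Nominal growth factor: 1.28300. Real growth factor = 1.28300 / 1.25781 ≈ 1.02003.
Total real return ≈ 2.0027%.

2.00%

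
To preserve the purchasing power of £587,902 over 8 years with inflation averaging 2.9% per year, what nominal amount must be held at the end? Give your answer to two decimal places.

Cumulative price-level factor: (1+2.9%)^8 ≈ 1.2569644591.
The nominal amount required is £587,902 scaled up by that factor.

£738,971.92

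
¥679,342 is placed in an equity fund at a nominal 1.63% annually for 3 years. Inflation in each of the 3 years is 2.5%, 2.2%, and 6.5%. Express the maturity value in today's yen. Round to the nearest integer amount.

¥639,190

Nominal value at maturity: ¥679,342 × (1 + 1.63%)^3 ≈ ¥713,106.
Price-level factor over 3 years: 1.025 × 1.022 × 1.065 = 1.11564075.
The maturity value deflated by that factor is the answer in today's purchasing power.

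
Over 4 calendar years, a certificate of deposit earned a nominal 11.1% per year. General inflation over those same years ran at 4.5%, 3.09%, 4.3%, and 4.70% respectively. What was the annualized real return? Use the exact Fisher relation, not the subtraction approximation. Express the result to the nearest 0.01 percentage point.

Cumulative inflation factor: 1.045 × 1.0309 × 1.043 × 1.0470 ≈ 1.17642.
Nominal growth factor: 1.52355. Real growth factor = 1.52355 / 1.17642 ≈ 1.29507.
Annualized: 1.29507^(1/4) − 1 ≈ 0.06678.

6.68%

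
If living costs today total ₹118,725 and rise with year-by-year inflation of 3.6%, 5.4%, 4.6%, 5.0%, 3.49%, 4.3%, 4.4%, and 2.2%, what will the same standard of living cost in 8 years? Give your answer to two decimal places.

Cumulative price-level factor: 1.036 × 1.054 × 1.046 × 1.050 × 1.0349 × 1.043 × 1.044 × 1.022 ≈ 1.3811964064.
The nominal amount required is ₹118,725 scaled up by that factor.

₹163,982.54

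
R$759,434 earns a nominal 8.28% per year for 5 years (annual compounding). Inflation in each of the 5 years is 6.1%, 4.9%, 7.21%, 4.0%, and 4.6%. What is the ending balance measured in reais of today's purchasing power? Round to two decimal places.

R$870,843.43

Nominal value at maturity: R$759,434 × (1 + 8.28%)^5 ≈ R$1,130,397.72.
Price-level factor over 5 years: 1.061 × 1.049 × 1.0721 × 1.040 × 1.046 ≈ 1.2980493138.
Dividing the nominal maturity value by the price-level factor gives the value in today's money.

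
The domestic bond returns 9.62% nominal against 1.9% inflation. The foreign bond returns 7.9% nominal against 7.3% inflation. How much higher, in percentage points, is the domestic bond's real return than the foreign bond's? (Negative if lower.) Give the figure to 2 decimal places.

7.02

The domestic bond real return: 1.0962/1.019 − 1 = 7.576%.
The foreign bond real return: 1.079/1.073 − 1 = 0.559%.
Difference: 7.576 − 0.559 = 7.017 pp.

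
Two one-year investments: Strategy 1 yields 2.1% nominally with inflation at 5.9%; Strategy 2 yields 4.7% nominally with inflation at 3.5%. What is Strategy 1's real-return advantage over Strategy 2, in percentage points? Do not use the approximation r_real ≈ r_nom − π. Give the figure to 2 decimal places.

Strategy 1 real return: 1.021/1.059 − 1 = -3.588%.
Strategy 2 real return: 1.047/1.035 − 1 = 1.159%.
Difference: -3.588 − 1.159 = -4.747 pp.

-4.75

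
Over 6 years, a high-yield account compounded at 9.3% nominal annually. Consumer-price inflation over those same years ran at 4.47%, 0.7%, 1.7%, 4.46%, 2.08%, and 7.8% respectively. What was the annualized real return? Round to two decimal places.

Cumulative inflation factor: 1.0447 × 1.007 × 1.017 × 1.0446 × 1.0208 × 1.078 ≈ 1.22985.
Nominal growth factor: 1.70499. Real growth factor = 1.70499 / 1.22985 ≈ 1.38634.
Annualized: 1.38634^(1/6) − 1 ≈ 0.05595.

5.60%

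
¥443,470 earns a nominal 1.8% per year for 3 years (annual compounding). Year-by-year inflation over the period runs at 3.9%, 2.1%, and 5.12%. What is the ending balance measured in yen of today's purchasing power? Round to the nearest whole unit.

Nominal value at maturity: ¥443,470 × (1 + 1.8%)^3 ≈ ¥467,851.
Price-level factor over 3 years: 1.039 × 1.021 × 1.0512 = 1.1151329328.
Dividing the nominal maturity value by the price-level factor gives the value in today's money.

¥419,547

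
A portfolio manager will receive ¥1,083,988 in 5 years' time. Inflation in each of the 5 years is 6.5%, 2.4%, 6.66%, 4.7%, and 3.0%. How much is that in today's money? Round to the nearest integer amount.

Price-level factor over 5 years: 1.065 × 1.024 × 1.0666 × 1.047 × 1.030 ≈ 1.2543971255.
Purchasing power today: ¥1,083,988 divided by that factor.

¥864,151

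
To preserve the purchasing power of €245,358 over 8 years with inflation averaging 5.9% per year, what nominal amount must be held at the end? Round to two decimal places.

Cumulative price-level factor: (1+5.9%)^8 ≈ 1.5818586761.
The nominal amount required is €245,358 scaled up by that factor.

€388,121.68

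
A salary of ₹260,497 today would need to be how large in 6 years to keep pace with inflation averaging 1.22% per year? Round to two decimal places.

₹280,156.51

Cumulative price-level factor: (1+1.22%)^6 ≈ 1.0754692509.
Multiplying ₹260,497 by the price-level factor gives the future nominal sum.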